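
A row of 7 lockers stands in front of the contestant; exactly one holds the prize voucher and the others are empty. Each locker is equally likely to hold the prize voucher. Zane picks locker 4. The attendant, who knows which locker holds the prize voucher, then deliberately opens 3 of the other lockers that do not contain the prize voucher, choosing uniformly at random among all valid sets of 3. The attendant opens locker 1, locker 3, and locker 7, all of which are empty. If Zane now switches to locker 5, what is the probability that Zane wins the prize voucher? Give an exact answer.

Consider each possible location of the prize voucher in turn.
If it is in any of lockers 1, 3, and 7 (prior 1/7 each): that locker was opened and seen not to hold the prize — ruled out; weight (1/7)·0 = 0 each.
If it is in any of lockers 2, 5, and 6 (prior 1/7 each): the attendant has 10 equally likely choices, so probability 1/10; weight (1/7)·(1/10) = 1/70 each.
If it is in locker 4 (prior 1/7): the attendant has 20 equally likely choices, so probability 1/20; weight (1/7)·(1/20) = 1/140.
The weights sum to 1/20.
So P(the prize voucher in locker 5 | the attendant opened locker 1, locker 3, and locker 7) = (1/70) / (1/20) = 2/7.

2/7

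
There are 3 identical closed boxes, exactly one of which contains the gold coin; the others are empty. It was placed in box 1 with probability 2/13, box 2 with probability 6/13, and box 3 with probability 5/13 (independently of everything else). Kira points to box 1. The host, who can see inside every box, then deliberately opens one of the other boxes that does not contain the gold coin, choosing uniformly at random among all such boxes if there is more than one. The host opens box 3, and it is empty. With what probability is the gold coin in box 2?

6/7

Consider each possible location of the gold coin in turn.
If it is in box 1 (prior 2/13): the host has 2 equally likely choices, so probability 1/2; weight (2/13)·(1/2) = 1/13.
If it is in box 2 (prior 6/13): the host has no choice, probability 1; weight (6/13)·1 = 6/13.
If it is in box 3 (prior 5/13): the host opened box 3, so this case is ruled out; weight (5/13)·0 = 0.
The weights sum to 7/13.
So P(the gold coin in box 2 | the host opened box 3) = (6/13) / (7/13) = 6/7.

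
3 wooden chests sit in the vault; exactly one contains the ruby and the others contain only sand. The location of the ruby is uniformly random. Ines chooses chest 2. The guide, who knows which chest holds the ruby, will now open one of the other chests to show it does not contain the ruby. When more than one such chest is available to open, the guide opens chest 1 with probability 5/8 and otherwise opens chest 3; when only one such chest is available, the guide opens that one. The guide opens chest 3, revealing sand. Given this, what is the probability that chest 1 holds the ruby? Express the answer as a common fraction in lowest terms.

8/11

Apply Bayes' rule, conditioning on where the ruby actually is.
If it is in chest 1 (prior 1/3): only chest 3 is available, probability 1; weight (1/3)·1 = 1/3.
If it is in chest 2 (prior 1/3): chest 1 is available but not opened, probability 3/8; weight (1/3)·(3/8) = 1/8.
If it is in chest 3 (prior 1/3): the guide opened chest 3, so this case is ruled out; weight (1/3)·0 = 0.
The weights sum to 11/24.
So P(the ruby in chest 1 | the guide opened chest 3) = (1/3) / (11/24) = 8/11.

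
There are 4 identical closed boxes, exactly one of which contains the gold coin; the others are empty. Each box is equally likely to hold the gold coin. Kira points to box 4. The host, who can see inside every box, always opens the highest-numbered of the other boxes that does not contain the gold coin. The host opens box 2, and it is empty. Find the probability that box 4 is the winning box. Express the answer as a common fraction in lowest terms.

Apply Bayes' rule, conditioning on where the gold coin actually is.
If it is in either of boxes 1 and 4 (prior 1/4 each): the host would have opened box 3 instead, probability 0; weight (1/4)·0 = 0 each.
If it is in box 2 (prior 1/4): the host opened box 2, so this case is ruled out; weight (1/4)·0 = 0.
If it is in box 3 (prior 1/4): box 2 is the highest-numbered option available, probability 1; weight (1/4)·1 = 1/4.
The weights sum to 1/4.
So P(the gold coin in box 4 | the host opened box 2) = 0 / (1/4) = 0.

0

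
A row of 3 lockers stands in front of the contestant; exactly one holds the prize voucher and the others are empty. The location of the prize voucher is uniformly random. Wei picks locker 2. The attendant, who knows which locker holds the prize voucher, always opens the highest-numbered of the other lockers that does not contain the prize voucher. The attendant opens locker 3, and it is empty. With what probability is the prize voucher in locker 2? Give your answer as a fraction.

1/2

Condition on the true location of the prize voucher.
If it is in either of lockers 1 and 2 (prior 1/3 each): locker 3 is the highest-numbered option available, probability 1; weight (1/3)·1 = 1/3 each.
If it is in locker 3 (prior 1/3): the attendant opened locker 3, so this case is ruled out; weight (1/3)·0 = 0.
The weights sum to 2/3.
So P(the prize voucher in locker 2 | the attendant opened locker 3) = (1/3) / (2/3) = 1/2.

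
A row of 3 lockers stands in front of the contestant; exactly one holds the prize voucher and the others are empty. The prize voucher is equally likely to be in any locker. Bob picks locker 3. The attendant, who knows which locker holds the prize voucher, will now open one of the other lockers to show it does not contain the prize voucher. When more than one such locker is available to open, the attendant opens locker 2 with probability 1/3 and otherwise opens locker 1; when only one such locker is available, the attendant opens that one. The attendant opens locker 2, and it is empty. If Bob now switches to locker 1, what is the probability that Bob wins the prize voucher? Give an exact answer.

Condition on the true location of the prize voucher.
If it is in locker 1 (prior 1/3): only locker 2 is available, probability 1; weight (1/3)·1 = 1/3.
If it is in locker 2 (prior 1/3): the attendant opened locker 2, so this case is ruled out; weight (1/3)·0 = 0.
If it is in locker 3 (prior 1/3): locker 2 is available, opened with probability 1/3; weight (1/3)·(1/3) = 1/9.
The weights sum to 4/9.
So P(the prize voucher in locker 1 | the attendant opened locker 2) = (1/3) / (4/9) = 3/4.

3/4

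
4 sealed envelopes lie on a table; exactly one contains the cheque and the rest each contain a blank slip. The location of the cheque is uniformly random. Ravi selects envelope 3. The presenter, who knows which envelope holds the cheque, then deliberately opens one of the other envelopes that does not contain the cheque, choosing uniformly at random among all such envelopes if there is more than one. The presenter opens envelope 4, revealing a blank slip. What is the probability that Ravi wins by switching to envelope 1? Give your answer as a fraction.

Consider each possible location of the cheque in turn.
If it is in either of envelopes 1 and 2 (prior 1/4 each): the presenter has 2 equally likely choices, so probability 1/2; weight (1/4)·(1/2) = 1/8 each.
If it is in envelope 3 (prior 1/4): the presenter has 3 equally likely choices, so probability 1/3; weight (1/4)·(1/3) = 1/12.
If it is in envelope 4 (prior 1/4): the presenter opened envelope 4, so this case is ruled out; weight (1/4)·0 = 0.
The weights sum to 1/3.
So P(the cheque in envelope 1 | the presenter opened envelope 4) = (1/8) / (1/3) = 3/8.

3/8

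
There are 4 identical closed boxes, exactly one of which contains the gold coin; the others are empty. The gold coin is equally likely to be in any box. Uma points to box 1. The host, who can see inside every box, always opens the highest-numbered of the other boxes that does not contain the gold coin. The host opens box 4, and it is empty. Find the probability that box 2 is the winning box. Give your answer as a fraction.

1/3

Consider each possible location of the gold coin in turn.
If it is in any of boxes 1, 2, and 3 (prior 1/4 each): box 4 is the highest-numbered option available, probability 1; weight (1/4)·1 = 1/4 each.
If it is in box 4 (prior 1/4): the host opened box 4, so this case is ruled out; weight (1/4)·0 = 0.
The weights sum to 3/4.
So P(the gold coin in box 2 | the host opened box 4) = (1/4) / (3/4) = 1/3.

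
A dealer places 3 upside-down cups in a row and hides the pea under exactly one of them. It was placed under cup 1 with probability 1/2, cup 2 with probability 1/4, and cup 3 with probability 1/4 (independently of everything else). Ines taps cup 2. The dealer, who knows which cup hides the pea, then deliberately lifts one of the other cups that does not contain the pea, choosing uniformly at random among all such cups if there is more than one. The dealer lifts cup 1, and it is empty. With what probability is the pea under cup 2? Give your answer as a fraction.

Apply Bayes' rule, conditioning on where the pea actually is.
If it is under cup 1 (prior 1/2): the dealer opened cup 1, so this case is ruled out; weight (1/2)·0 = 0.
If it is under cup 2 (prior 1/4): the dealer has 2 equally likely choices, so probability 1/2; weight (1/4)·(1/2) = 1/8.
If it is under cup 3 (prior 1/4): the dealer has no choice, probability 1; weight (1/4)·1 = 1/4.
The weights sum to 3/8.
So P(the pea under cup 2 | the dealer opened cup 1) = (1/8) / (3/8) = 1/3.

1/3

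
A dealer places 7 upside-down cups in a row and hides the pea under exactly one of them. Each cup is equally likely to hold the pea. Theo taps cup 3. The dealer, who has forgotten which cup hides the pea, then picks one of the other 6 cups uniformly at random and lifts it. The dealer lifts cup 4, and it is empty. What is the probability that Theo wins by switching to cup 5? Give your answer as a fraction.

Condition on the true location of the pea.
If it is under any of cups 1, 2, 3, 5, 6, and 7 (prior 1/7 each): the dealer picks cup 4 with probability 1/6 regardless, and it is not the prize; weight (1/7)·(1/6) = 1/42 each.
If it is under cup 4 (prior 1/7): the dealer opened cup 4, so this case is ruled out; weight (1/7)·0 = 0.
The weights sum to 1/7.
So P(the pea under cup 5 | the dealer opened cup 4) = (1/42) / (1/7) = 1/6.

1/6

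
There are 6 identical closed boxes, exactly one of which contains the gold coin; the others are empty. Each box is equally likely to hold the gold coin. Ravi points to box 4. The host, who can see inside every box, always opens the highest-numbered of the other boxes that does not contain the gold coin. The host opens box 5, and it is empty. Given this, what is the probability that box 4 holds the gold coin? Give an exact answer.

Condition on the true location of the gold coin.
If it is in any of boxes 1, 2, 3, and 4 (prior 1/6 each): the host would have opened box 6 instead, probability 0; weight (1/6)·0 = 0 each.
If it is in box 5 (prior 1/6): the host opened box 5, so this case is ruled out; weight (1/6)·0 = 0.
If it is in box 6 (prior 1/6): box 5 is the highest-numbered option available, probability 1; weight (1/6)·1 = 1/6.
The weights sum to 1/6.
So P(the gold coin in box 4 | the host opened box 5) = 0 / (1/6) = 0.

0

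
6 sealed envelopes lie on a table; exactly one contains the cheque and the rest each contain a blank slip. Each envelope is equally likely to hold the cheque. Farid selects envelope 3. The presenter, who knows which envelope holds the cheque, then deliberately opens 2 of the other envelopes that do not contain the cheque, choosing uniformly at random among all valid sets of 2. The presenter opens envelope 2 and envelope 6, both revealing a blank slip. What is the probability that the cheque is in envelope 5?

Apply Bayes' rule, conditioning on where the cheque actually is.
If it is in any of envelopes 1, 4, and 5 (prior 1/6 each): the presenter has 6 equally likely choices, so probability 1/6; weight (1/6)·(1/6) = 1/36 each.
If it is in either of envelopes 2 and 6 (prior 1/6 each): that envelope was opened and seen not to hold the prize — ruled out; weight (1/6)·0 = 0 each.
If it is in envelope 3 (prior 1/6): the presenter has 10 equally likely choices, so probability 1/10; weight (1/6)·(1/10) = 1/60.
The weights sum to 1/10.
So P(the cheque in envelope 5 | the presenter opened envelope 2 and envelope 6) = (1/36) / (1/10) = 5/18.

5/18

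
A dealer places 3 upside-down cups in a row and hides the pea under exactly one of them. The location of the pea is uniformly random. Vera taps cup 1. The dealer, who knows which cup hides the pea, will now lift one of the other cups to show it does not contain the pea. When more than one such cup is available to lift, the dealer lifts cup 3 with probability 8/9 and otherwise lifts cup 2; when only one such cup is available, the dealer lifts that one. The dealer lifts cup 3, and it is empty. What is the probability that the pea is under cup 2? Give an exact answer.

Condition on the true location of the pea.
If it is under cup 1 (prior 1/3): cup 3 is available, opened with probability 8/9; weight (1/3)·(8/9) = 8/27.
If it is under cup 2 (prior 1/3): only cup 3 is available, probability 1; weight (1/3)·1 = 1/3.
If it is under cup 3 (prior 1/3): the dealer opened cup 3, so this case is ruled out; weight (1/3)·0 = 0.
The weights sum to 17/27.
So P(the pea under cup 2 | the dealer opened cup 3) = (1/3) / (17/27) = 9/17.

9/17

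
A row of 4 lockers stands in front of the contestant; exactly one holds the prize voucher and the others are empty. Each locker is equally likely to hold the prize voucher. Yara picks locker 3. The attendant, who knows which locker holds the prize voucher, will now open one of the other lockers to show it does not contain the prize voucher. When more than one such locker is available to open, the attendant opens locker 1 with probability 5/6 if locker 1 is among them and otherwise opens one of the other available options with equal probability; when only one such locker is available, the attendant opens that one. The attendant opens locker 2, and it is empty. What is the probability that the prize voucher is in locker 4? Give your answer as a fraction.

2/9

Consider each possible location of the prize voucher in turn.
If it is in locker 1 (prior 1/4): locker 1 holds the prize so is unavailable; the attendant chooses uniformly among the 2 others, probability 1/2; weight (1/4)·(1/2) = 1/8.
If it is in locker 2 (prior 1/4): the attendant opened locker 2, so this case is ruled out; weight (1/4)·0 = 0.
If it is in locker 3 (prior 1/4): locker 1 is available but not opened; locker 2 gets probability (1 − 5/6)/2 = 1/12; weight (1/4)·(1/12) = 1/48.
If it is in locker 4 (prior 1/4): locker 1 is available but not opened, probability 1/6; weight (1/4)·(1/6) = 1/24.
The weights sum to 3/16.
So P(the prize voucher in locker 4 | the attendant opened locker 2) = (1/24) / (3/16) = 2/9.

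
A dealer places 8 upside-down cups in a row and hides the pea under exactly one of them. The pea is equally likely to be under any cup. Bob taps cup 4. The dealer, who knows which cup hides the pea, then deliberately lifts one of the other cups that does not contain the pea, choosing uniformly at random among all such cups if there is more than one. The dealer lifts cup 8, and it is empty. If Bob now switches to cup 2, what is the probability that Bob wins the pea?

Consider each possible location of the pea in turn.
If it is under any of cups 1, 2, 3, 5, 6, and 7 (prior 1/8 each): the dealer has 6 equally likely choices, so probability 1/6; weight (1/8)·(1/6) = 1/48 each.
If it is under cup 4 (prior 1/8): the dealer has 7 equally likely choices, so probability 1/7; weight (1/8)·(1/7) = 1/56.
If it is under cup 8 (prior 1/8): the dealer opened cup 8, so this case is ruled out; weight (1/8)·0 = 0.
The weights sum to 1/7.
So P(the pea under cup 2 | the dealer opened cup 8) = (1/48) / (1/7) = 7/48.

7/48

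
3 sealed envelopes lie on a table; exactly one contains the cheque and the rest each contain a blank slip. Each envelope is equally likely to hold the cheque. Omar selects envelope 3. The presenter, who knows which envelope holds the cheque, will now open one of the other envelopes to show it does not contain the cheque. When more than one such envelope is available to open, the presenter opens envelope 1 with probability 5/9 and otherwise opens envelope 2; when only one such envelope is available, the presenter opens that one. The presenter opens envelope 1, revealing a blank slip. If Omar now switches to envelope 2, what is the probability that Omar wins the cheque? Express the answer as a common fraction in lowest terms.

Apply Bayes' rule, conditioning on where the cheque actually is.
If it is in envelope 1 (prior 1/3): the presenter opened envelope 1, so this case is ruled out; weight (1/3)·0 = 0.
If it is in envelope 2 (prior 1/3): only envelope 1 is available, probability 1; weight (1/3)·1 = 1/3.
If it is in envelope 3 (prior 1/3): envelope 1 is available, opened with probability 5/9; weight (1/3)·(5/9) = 5/27.
The weights sum to 14/27.
So P(the cheque in envelope 2 | the presenter opened envelope 1) = (1/3) / (14/27) = 9/14.

9/14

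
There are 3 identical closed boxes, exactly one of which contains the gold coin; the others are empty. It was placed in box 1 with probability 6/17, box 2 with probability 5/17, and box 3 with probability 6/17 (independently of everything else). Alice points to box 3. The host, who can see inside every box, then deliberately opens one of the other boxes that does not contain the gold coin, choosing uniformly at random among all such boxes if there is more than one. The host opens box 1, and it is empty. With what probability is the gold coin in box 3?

3/8

Apply Bayes' rule, conditioning on where the gold coin actually is.
If it is in box 1 (prior 6/17): the host opened box 1, so this case is ruled out; weight (6/17)·0 = 0.
If it is in box 2 (prior 5/17): the host has no choice, probability 1; weight (5/17)·1 = 5/17.
If it is in box 3 (prior 6/17): the host has 2 equally likely choices, so probability 1/2; weight (6/17)·(1/2) = 3/17.
The weights sum to 8/17.
So P(the gold coin in box 3 | the host opened box 1) = (3/17) / (8/17) = 3/8.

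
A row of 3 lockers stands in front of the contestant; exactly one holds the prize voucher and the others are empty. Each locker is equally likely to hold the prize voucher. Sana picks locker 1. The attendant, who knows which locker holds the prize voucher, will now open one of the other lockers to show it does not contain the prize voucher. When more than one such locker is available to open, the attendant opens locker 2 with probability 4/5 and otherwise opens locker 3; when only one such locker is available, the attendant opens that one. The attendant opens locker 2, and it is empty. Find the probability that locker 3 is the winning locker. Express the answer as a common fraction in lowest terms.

5/9

Condition on the true location of the prize voucher.
If it is in locker 1 (prior 1/3): locker 2 is available, opened with probability 4/5; weight (1/3)·(4/5) = 4/15.
If it is in locker 2 (prior 1/3): the attendant opened locker 2, so this case is ruled out; weight (1/3)·0 = 0.
If it is in locker 3 (prior 1/3): only locker 2 is available, probability 1; weight (1/3)·1 = 1/3.
The weights sum to 3/5.
So P(the prize voucher in locker 3 | the attendant opened locker 2) = (1/3) / (3/5) = 5/9.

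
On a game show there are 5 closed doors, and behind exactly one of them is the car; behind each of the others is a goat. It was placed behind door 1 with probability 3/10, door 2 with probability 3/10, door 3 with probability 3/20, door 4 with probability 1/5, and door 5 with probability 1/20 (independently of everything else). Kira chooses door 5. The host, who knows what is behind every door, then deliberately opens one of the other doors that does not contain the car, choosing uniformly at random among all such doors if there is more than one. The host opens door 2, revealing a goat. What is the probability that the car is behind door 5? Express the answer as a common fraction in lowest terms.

3/55

Condition on the true location of the car.
If it is behind door 1 (prior 3/10): the host has 3 equally likely choices, so probability 1/3; weight (3/10)·(1/3) = 1/10.
If it is behind door 2 (prior 3/10): the host opened door 2, so this case is ruled out; weight (3/10)·0 = 0.
If it is behind door 3 (prior 3/20): the host has 3 equally likely choices, so probability 1/3; weight (3/20)·(1/3) = 1/20.
If it is behind door 4 (prior 1/5): the host has 3 equally likely choices, so probability 1/3; weight (1/5)·(1/3) = 1/15.
If it is behind door 5 (prior 1/20): the host has 4 equally likely choices, so probability 1/4; weight (1/20)·(1/4) = 1/80.
The weights sum to 11/48.
So P(the car behind door 5 | the host opened door 2) = (1/80) / (11/48) = 3/55.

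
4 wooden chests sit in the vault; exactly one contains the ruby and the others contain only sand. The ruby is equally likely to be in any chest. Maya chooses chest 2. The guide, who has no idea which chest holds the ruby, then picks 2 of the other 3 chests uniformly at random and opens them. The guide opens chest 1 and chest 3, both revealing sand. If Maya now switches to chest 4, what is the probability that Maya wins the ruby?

Consider each possible location of the ruby in turn.
If it is in either of chests 1 and 3 (prior 1/4 each): that chest was opened and seen not to hold the prize — ruled out; weight (1/4)·0 = 0 each.
If it is in either of chests 2 and 4 (prior 1/4 each): the guide picks exactly this set with probability 1/3 regardless, and none is the prize; weight (1/4)·(1/3) = 1/12 each.
The weights sum to 1/6.
So P(the ruby in chest 4 | the guide opened chest 1 and chest 3) = (1/12) / (1/6) = 1/2.

1/2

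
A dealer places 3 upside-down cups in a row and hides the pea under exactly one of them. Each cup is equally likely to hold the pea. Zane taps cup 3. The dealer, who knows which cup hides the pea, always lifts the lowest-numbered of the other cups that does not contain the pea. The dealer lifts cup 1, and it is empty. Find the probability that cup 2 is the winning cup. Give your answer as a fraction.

1/2

Condition on the true location of the pea.
If it is under cup 1 (prior 1/3): the dealer opened cup 1, so this case is ruled out; weight (1/3)·0 = 0.
If it is under either of cups 2 and 3 (prior 1/3 each): cup 1 is the lowest-numbered option available, probability 1; weight (1/3)·1 = 1/3 each.
The weights sum to 2/3.
So P(the pea under cup 2 | the dealer opened cup 1) = (1/3) / (2/3) = 1/2.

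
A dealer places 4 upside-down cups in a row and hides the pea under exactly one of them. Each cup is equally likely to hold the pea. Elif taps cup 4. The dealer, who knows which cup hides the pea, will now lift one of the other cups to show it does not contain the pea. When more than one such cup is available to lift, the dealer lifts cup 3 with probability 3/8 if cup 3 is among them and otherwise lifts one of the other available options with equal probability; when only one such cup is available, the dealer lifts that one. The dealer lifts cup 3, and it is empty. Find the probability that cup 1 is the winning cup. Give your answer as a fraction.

1/3

Apply Bayes' rule, conditioning on where the pea actually is.
If it is under any of cups 1, 2, and 4 (prior 1/4 each): cup 3 is available, opened with probability 3/8; weight (1/4)·(3/8) = 3/32 each.
If it is under cup 3 (prior 1/4): the dealer opened cup 3, so this case is ruled out; weight (1/4)·0 = 0.
The weights sum to 9/32.
So P(the pea under cup 1 | the dealer opened cup 3) = (3/32) / (9/32) = 1/3.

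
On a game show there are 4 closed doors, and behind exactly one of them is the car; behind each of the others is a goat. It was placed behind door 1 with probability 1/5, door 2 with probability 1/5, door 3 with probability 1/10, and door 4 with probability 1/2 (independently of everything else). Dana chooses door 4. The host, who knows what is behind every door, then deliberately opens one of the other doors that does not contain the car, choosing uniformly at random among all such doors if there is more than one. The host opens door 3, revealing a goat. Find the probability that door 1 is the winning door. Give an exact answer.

3/11

Consider each possible location of the car in turn.
If it is behind either of doors 1 and 2 (prior 1/5 each): the host has 2 equally likely choices, so probability 1/2; weight (1/5)·(1/2) = 1/10 each.
If it is behind door 3 (prior 1/10): the host opened door 3, so this case is ruled out; weight (1/10)·0 = 0.
If it is behind door 4 (prior 1/2): the host has 3 equally likely choices, so probability 1/3; weight (1/2)·(1/3) = 1/6.
The weights sum to 11/30.
So P(the car behind door 1 | the host opened door 3) = (1/10) / (11/30) = 3/11.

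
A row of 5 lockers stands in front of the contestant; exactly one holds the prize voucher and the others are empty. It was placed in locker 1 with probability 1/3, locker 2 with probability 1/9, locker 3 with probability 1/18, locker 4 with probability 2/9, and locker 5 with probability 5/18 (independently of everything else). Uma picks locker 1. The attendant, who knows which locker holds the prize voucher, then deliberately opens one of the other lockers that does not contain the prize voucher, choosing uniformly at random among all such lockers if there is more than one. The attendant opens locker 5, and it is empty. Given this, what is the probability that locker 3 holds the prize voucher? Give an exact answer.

2/23

Consider each possible location of the prize voucher in turn.
If it is in locker 1 (prior 1/3): the attendant has 4 equally likely choices, so probability 1/4; weight (1/3)·(1/4) = 1/12.
If it is in locker 2 (prior 1/9): the attendant has 3 equally likely choices, so probability 1/3; weight (1/9)·(1/3) = 1/27.
If it is in locker 3 (prior 1/18): the attendant has 3 equally likely choices, so probability 1/3; weight (1/18)·(1/3) = 1/54.
If it is in locker 4 (prior 2/9): the attendant has 3 equally likely choices, so probability 1/3; weight (2/9)·(1/3) = 2/27.
If it is in locker 5 (prior 5/18): the attendant opened locker 5, so this case is ruled out; weight (5/18)·0 = 0.
The weights sum to 23/108.
So P(the prize voucher in locker 3 | the attendant opened locker 5) = (1/54) / (23/108) = 2/23.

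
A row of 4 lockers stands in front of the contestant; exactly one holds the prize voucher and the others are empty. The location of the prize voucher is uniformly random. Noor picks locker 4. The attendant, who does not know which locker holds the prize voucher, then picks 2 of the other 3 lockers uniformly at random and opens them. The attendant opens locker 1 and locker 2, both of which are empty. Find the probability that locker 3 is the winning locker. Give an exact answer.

Condition on the true location of the prize voucher.
If it is in either of lockers 1 and 2 (prior 1/4 each): that locker was opened and seen not to hold the prize — ruled out; weight (1/4)·0 = 0 each.
If it is in either of lockers 3 and 4 (prior 1/4 each): the attendant picks exactly this set with probability 1/3 regardless, and none is the prize; weight (1/4)·(1/3) = 1/12 each.
The weights sum to 1/6.
So P(the prize voucher in locker 3 | the attendant opened locker 1 and locker 2) = (1/12) / (1/6) = 1/2.

1/2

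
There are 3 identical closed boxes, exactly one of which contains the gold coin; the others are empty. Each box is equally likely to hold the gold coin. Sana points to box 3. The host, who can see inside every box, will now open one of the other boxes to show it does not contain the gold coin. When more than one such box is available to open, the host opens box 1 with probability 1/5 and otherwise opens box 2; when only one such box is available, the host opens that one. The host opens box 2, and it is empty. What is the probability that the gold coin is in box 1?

5/9

Condition on the true location of the gold coin.
If it is in box 1 (prior 1/3): only box 2 is available, probability 1; weight (1/3)·1 = 1/3.
If it is in box 2 (prior 1/3): the host opened box 2, so this case is ruled out; weight (1/3)·0 = 0.
If it is in box 3 (prior 1/3): box 1 is available but not opened, probability 4/5; weight (1/3)·(4/5) = 4/15.
The weights sum to 3/5.
So P(the gold coin in box 1 | the host opened box 2) = (1/3) / (3/5) = 5/9.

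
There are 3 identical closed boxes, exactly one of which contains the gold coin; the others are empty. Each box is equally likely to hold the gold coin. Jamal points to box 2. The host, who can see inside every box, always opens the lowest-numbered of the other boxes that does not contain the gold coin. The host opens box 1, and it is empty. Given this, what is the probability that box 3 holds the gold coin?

Apply Bayes' rule, conditioning on where the gold coin actually is.
If it is in box 1 (prior 1/3): the host opened box 1, so this case is ruled out; weight (1/3)·0 = 0.
If it is in either of boxes 2 and 3 (prior 1/3 each): box 1 is the lowest-numbered option available, probability 1; weight (1/3)·1 = 1/3 each.
The weights sum to 2/3.
So P(the gold coin in box 3 | the host opened box 1) = (1/3) / (2/3) = 1/2.

1/2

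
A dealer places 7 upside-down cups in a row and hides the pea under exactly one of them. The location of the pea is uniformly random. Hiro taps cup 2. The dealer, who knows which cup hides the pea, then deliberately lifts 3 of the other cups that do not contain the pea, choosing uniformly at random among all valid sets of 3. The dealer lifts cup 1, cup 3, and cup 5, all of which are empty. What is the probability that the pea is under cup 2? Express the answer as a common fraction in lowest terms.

Condition on the true location of the pea.
If it is under any of cups 1, 3, and 5 (prior 1/7 each): that cup was opened and seen not to hold the prize — ruled out; weight (1/7)·0 = 0 each.
If it is under cup 2 (prior 1/7): the dealer has 20 equally likely choices, so probability 1/20; weight (1/7)·(1/20) = 1/140.
If it is under any of cups 4, 6, and 7 (prior 1/7 each): the dealer has 10 equally likely choices, so probability 1/10; weight (1/7)·(1/10) = 1/70 each.
The weights sum to 1/20.
So P(the pea under cup 2 | the dealer opened cup 1, cup 3, and cup 5) = (1/140) / (1/20) = 1/7.

1/7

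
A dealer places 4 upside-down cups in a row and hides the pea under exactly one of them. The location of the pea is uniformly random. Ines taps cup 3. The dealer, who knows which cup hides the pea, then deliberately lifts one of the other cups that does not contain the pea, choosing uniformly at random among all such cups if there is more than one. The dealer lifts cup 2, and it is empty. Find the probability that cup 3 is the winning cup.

1/4

Consider each possible location of the pea in turn.
If it is under either of cups 1 and 4 (prior 1/4 each): the dealer has 2 equally likely choices, so probability 1/2; weight (1/4)·(1/2) = 1/8 each.
If it is under cup 2 (prior 1/4): the dealer opened cup 2, so this case is ruled out; weight (1/4)·0 = 0.
If it is under cup 3 (prior 1/4): the dealer has 3 equally likely choices, so probability 1/3; weight (1/4)·(1/3) = 1/12.
The weights sum to 1/3.
So P(the pea under cup 3 | the dealer opened cup 2) = (1/12) / (1/3) = 1/4.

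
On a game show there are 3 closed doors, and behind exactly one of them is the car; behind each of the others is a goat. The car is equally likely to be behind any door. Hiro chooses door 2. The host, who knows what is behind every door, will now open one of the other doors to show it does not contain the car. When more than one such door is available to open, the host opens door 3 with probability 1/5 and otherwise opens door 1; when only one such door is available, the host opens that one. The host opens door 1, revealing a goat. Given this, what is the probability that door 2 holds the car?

4/9

Condition on the true location of the car.
If it is behind door 1 (prior 1/3): the host opened door 1, so this case is ruled out; weight (1/3)·0 = 0.
If it is behind door 2 (prior 1/3): door 3 is available but not opened, probability 4/5; weight (1/3)·(4/5) = 4/15.
If it is behind door 3 (prior 1/3): only door 1 is available, probability 1; weight (1/3)·1 = 1/3.
The weights sum to 3/5.
So P(the car behind door 2 | the host opened door 1) = (4/15) / (3/5) = 4/9.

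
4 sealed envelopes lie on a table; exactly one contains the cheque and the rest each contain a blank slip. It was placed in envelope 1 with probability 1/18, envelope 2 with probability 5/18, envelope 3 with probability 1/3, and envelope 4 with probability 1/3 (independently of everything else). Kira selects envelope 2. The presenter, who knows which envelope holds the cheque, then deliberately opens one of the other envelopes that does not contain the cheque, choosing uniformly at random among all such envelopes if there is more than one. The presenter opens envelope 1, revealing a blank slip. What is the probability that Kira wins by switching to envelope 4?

Condition on the true location of the cheque.
If it is in envelope 1 (prior 1/18): the presenter opened envelope 1, so this case is ruled out; weight (1/18)·0 = 0.
If it is in envelope 2 (prior 5/18): the presenter has 3 equally likely choices, so probability 1/3; weight (5/18)·(1/3) = 5/54.
If it is in either of envelopes 3 and 4 (prior 1/3 each): the presenter has 2 equally likely choices, so probability 1/2; weight (1/3)·(1/2) = 1/6 each.
The weights sum to 23/54.
So P(the cheque in envelope 4 | the presenter opened envelope 1) = (1/6) / (23/54) = 9/23.

9/23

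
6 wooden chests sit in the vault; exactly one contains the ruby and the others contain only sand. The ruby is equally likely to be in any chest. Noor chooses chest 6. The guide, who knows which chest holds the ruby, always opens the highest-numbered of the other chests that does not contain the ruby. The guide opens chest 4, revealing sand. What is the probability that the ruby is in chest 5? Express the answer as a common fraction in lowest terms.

Condition on the true location of the ruby.
If it is in any of chests 1, 2, 3, and 6 (prior 1/6 each): the guide would have opened chest 5 instead, probability 0; weight (1/6)·0 = 0 each.
If it is in chest 4 (prior 1/6): the guide opened chest 4, so this case is ruled out; weight (1/6)·0 = 0.
If it is in chest 5 (prior 1/6): chest 4 is the highest-numbered option available, probability 1; weight (1/6)·1 = 1/6.
The weights sum to 1/6.
So P(the ruby in chest 5 | the guide opened chest 4) = (1/6) / (1/6) = 1.

1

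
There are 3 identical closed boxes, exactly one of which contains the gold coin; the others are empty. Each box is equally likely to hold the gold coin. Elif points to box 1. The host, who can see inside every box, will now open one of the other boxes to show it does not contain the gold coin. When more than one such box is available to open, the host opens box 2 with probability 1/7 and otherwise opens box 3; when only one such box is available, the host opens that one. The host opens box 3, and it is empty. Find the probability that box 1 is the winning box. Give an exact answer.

6/13

Consider each possible location of the gold coin in turn.
If it is in box 1 (prior 1/3): box 2 is available but not opened, probability 6/7; weight (1/3)·(6/7) = 2/7.
If it is in box 2 (prior 1/3): only box 3 is available, probability 1; weight (1/3)·1 = 1/3.
If it is in box 3 (prior 1/3): the host opened box 3, so this case is ruled out; weight (1/3)·0 = 0.
The weights sum to 13/21.
So P(the gold coin in box 1 | the host opened box 3) = (2/7) / (13/21) = 6/13.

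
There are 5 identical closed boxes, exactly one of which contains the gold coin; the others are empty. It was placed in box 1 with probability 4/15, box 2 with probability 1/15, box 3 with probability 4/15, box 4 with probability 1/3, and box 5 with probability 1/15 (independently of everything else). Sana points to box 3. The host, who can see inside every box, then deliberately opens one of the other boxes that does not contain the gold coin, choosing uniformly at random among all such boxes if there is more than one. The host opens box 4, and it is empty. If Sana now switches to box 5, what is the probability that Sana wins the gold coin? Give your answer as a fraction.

Condition on the true location of the gold coin.
If it is in box 1 (prior 4/15): the host has 3 equally likely choices, so probability 1/3; weight (4/15)·(1/3) = 4/45.
If it is in either of boxes 2 and 5 (prior 1/15 each): the host has 3 equally likely choices, so probability 1/3; weight (1/15)·(1/3) = 1/45 each.
If it is in box 3 (prior 4/15): the host has 4 equally likely choices, so probability 1/4; weight (4/15)·(1/4) = 1/15.
If it is in box 4 (prior 1/3): the host opened box 4, so this case is ruled out; weight (1/3)·0 = 0.
The weights sum to 1/5.
So P(the gold coin in box 5 | the host opened box 4) = (1/45) / (1/5) = 1/9.

1/9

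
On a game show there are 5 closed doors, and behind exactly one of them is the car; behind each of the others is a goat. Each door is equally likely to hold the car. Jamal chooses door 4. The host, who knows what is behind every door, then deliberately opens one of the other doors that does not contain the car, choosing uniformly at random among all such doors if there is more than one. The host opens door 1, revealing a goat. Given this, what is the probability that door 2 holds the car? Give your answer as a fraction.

Consider each possible location of the car in turn.
If it is behind door 1 (prior 1/5): the host opened door 1, so this case is ruled out; weight (1/5)·0 = 0.
If it is behind any of doors 2, 3, and 5 (prior 1/5 each): the host has 3 equally likely choices, so probability 1/3; weight (1/5)·(1/3) = 1/15 each.
If it is behind door 4 (prior 1/5): the host has 4 equally likely choices, so probability 1/4; weight (1/5)·(1/4) = 1/20.
The weights sum to 1/4.
So P(the car behind door 2 | the host opened door 1) = (1/15) / (1/4) = 4/15.

4/15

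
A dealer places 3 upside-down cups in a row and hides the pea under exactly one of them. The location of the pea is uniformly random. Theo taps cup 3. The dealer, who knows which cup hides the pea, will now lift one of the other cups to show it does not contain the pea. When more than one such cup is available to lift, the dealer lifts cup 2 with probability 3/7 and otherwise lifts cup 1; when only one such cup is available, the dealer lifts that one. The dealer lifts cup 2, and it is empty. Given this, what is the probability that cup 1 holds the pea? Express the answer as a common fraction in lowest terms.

7/10

Apply Bayes' rule, conditioning on where the pea actually is.
If it is under cup 1 (prior 1/3): only cup 2 is available, probability 1; weight (1/3)·1 = 1/3.
If it is under cup 2 (prior 1/3): the dealer opened cup 2, so this case is ruled out; weight (1/3)·0 = 0.
If it is under cup 3 (prior 1/3): cup 2 is available, opened with probability 3/7; weight (1/3)·(3/7) = 1/7.
The weights sum to 10/21.
So P(the pea under cup 1 | the dealer opened cup 2) = (1/3) / (10/21) = 7/10.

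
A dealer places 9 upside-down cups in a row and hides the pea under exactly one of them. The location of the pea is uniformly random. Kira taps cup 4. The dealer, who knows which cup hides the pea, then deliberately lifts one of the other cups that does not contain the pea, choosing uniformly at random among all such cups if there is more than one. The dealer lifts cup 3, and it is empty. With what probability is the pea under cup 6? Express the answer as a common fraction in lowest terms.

8/63

Condition on the true location of the pea.
If it is under any of cups 1, 2, 5, 6, 7, 8, and 9 (prior 1/9 each): the dealer has 7 equally likely choices, so probability 1/7; weight (1/9)·(1/7) = 1/63 each.
If it is under cup 3 (prior 1/9): the dealer opened cup 3, so this case is ruled out; weight (1/9)·0 = 0.
If it is under cup 4 (prior 1/9): the dealer has 8 equally likely choices, so probability 1/8; weight (1/9)·(1/8) = 1/72.
The weights sum to 1/8.
So P(the pea under cup 6 | the dealer opened cup 3) = (1/63) / (1/8) = 8/63.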